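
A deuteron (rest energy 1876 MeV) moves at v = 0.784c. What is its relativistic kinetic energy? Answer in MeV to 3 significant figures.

γ = 1/√(1 − 0.784²) = 1.6109
K = (γ − 1)m₀c² = (1.6109 − 1) × 1876 MeV = 0.61093 × 1876 MeV = 1150 MeV

K ≈ 1150 MeV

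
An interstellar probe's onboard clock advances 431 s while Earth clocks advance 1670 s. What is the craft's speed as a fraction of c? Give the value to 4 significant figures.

β ≈ 0.9661

γ = Δt/τ₀ = 1670/431 = 3.87471
β = √(1 − 1/γ²) = √(1 − 1/3.87471²) = 0.9661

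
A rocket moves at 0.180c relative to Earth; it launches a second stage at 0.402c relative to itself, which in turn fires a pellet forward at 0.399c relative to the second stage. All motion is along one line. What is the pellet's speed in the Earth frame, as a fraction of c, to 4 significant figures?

u ≈ 0.7741c

Compose boost 2: (0.402 + 0.180)/(1 + 0.402×0.180) = 0.5820/1.07236 = 0.542728
Compose boost 3: (0.399 + 0.542728)/(1 + 0.399×0.542728) = 0.941728/1.21655 = 0.7741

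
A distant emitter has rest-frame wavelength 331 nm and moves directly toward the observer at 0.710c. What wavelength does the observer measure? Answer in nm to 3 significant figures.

Relativistic Doppler: λ_obs = λ_src √((1−β)/(1+β))
= 331 × √(0.29000/1.7100) = 331 × 0.41181 = 136 nm

λ_obs ≈ 136 nm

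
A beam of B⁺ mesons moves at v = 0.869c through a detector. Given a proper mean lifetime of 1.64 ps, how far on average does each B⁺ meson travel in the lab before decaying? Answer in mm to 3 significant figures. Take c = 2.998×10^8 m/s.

γ = 1/√(1 − 0.869²) = 2.0210
Dilated lifetime: Δt = γτ₀ = 2.0210 × 1.64 ps = 3.3144 ps
d = vΔt = 0.869c × 3.3144 ps = 2.6053×10^8 m/s × 3.3144×10^-12 s = 0.863 mm

d ≈ 0.863 mm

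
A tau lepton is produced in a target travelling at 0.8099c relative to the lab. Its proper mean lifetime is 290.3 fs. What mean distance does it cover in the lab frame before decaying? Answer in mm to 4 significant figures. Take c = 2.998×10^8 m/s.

γ = 1/√(1 − 0.8099²) = 1.70483
Dilated lifetime: Δt = γτ₀ = 1.70483 × 290.3 fs = 494.913 fs
d = vΔt = 0.8099c × 494.913 fs = 2.42808×10^8 m/s × 4.94913×10^-13 s = 0.1202 mm

d ≈ 0.1202 mm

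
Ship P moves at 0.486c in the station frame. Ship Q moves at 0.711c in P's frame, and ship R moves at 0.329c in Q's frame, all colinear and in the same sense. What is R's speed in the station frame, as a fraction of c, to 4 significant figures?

u ≈ 0.9427c

Compose boost 2: (0.711 + 0.486)/(1 + 0.711×0.486) = 1.197/1.34555 = 0.889602
Compose boost 3: (0.329 + 0.889602)/(1 + 0.329×0.889602) = 1.21860/1.29268 = 0.9427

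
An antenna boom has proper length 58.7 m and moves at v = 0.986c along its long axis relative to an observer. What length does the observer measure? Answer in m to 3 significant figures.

γ = 1/√(1 − 0.986²) = 5.9972
Length contraction: L = L₀/γ = 58.7/5.9972 = 9.79 m

L ≈ 9.79 m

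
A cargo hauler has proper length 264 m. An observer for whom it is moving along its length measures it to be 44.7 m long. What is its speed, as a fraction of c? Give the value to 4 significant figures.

β ≈ 0.9856

γ = L₀/L = 264/44.7 = 5.90604
β = √(1 − 1/γ²) = 0.9856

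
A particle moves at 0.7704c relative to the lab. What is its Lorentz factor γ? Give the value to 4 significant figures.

γ ≈ 1.568

γ = 1/√(1 − β²) = 1/√(1 − 0.7704²) = 1/√(0.406484) = 1.568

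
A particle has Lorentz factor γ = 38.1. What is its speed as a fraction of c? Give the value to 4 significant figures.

β = √(1 − 1/γ²) = √(1 − 1/38.1²) = √(0.999311) = 0.9997

β ≈ 0.9997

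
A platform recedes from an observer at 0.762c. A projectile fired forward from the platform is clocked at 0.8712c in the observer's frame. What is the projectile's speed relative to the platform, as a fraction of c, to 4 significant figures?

Inverse velocity addition: u' = (u − v)/(1 − uv/c²)
= (0.8712 − 0.762)/(1 − 0.8712×0.762) = 0.1092/0.336146 = 0.3249

u' ≈ 0.3249c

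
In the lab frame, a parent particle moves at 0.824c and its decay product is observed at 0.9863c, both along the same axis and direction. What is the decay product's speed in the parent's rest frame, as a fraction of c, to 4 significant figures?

Inverse velocity addition: u' = (u − v)/(1 − uv/c²)
= (0.9863 − 0.824)/(1 − 0.9863×0.824) = 0.1623/0.187289 = 0.8666

u' ≈ 0.8666c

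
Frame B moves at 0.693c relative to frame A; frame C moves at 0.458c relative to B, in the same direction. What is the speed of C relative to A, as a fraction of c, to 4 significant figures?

u ≈ 0.8737c

Compose boost 2: (0.458 + 0.693)/(1 + 0.458×0.693) = 1.151/1.31739 = 0.8737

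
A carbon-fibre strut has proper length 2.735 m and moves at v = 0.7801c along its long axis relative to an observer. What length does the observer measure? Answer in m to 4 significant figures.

L ≈ 1.711 m

γ = 1/√(1 − 0.7801²) = 1.59833
Length contraction: L = L₀/γ = 2.735/1.59833 = 1.711 m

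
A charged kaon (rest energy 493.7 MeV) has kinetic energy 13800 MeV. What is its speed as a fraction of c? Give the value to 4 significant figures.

β ≈ 0.9994

γ = 1 + K/(m₀c²) = 1 + 13800/493.7 = 28.9522
β = √(1 − 1/γ²) = 0.9994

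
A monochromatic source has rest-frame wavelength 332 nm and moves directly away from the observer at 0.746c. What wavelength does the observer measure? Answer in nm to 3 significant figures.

Relativistic Doppler: λ_obs = λ_src √((1+β)/(1−β))
= 332 × √(1.7460/0.25400) = 332 × 2.6218 = 870 nm

λ_obs ≈ 870 nm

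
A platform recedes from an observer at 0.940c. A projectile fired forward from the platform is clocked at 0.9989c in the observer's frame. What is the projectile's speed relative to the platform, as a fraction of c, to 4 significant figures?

Inverse velocity addition: u' = (u − v)/(1 − uv/c²)
= (0.9989 − 0.940)/(1 − 0.9989×0.940) = 0.05890/0.0610340 = 0.9650

u' ≈ 0.9650c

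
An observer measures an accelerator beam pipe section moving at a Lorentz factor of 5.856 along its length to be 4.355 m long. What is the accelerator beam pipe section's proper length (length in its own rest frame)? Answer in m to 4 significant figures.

L₀ ≈ 25.50 m

γ = 5.856 (given)
L₀ = γL = 5.856 × 4.355 = 25.50 m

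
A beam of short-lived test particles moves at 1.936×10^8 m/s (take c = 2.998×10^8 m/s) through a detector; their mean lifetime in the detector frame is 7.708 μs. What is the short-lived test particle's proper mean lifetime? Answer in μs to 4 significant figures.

τ₀ ≈ 5.885 μs

β = v/c = 1.936×10^8 / 2.998×10^8 = 0.645764
γ = 1/√(1 − 0.645764²) = 1.30969
Proper time: τ₀ = Δt/γ = 7.708/1.30969 = 5.885 μs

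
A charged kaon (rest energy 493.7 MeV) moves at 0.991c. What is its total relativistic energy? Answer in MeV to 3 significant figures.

E ≈ 3690 MeV

γ = 1/√(1 − 0.991²) = 7.4704
E = γm₀c² = 7.4704 × 493.7 MeV = 3690 MeV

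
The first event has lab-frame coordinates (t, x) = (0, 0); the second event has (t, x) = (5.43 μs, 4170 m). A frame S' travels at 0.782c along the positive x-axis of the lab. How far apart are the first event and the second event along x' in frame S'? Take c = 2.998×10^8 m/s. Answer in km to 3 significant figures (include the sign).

γ = 1/√(1 − 0.782²) = 1.6044
Δx' = γ(Δx − vΔt) = 1.6044 × (4170 m − 0.782×(2.998×10^8 m/s)×5.43×10^-6 s)
= 1.6044 × (2897.0 m) = 4.65 km

Δx' ≈ 4.65 km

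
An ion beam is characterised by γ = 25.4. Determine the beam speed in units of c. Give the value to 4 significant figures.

β ≈ 0.9992

β = √(1 − 1/γ²) = √(1 − 1/25.4²) = √(0.998450) = 0.9992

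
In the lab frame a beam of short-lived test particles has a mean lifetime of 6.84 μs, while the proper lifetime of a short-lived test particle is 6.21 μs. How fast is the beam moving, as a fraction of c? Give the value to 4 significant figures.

γ = Δt/τ₀ = 6.84/6.21 = 1.10145
β = √(1 − 1/γ²) = √(1 − 1/1.10145²) = 0.4192

β ≈ 0.4192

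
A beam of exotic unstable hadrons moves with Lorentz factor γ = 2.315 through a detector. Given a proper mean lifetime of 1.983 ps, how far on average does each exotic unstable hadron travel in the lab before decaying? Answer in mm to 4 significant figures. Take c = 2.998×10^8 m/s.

β = √(1 − 1/γ²) = √(1 − 1/2.315²) = 0.901890
Dilated lifetime: Δt = γτ₀ = 2.315 × 1.983 ps = 4.59065 ps
d = vΔt = 0.901890c × 4.59065 ps = 2.70387×10^8 m/s × 4.59065×10^-12 s = 1.241 mm

d ≈ 1.241 mm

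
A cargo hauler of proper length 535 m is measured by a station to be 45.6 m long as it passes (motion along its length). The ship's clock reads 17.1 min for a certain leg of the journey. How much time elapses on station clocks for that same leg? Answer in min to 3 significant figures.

Length contraction ⇒ γ = L₀/L = 535/45.6 = 11.732
Time dilation: Δt = γτ₀ = 11.732 × 17.1 min = 201 min

Δt ≈ 201 min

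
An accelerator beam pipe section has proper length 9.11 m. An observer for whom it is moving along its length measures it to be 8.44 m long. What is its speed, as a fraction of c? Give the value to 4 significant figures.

β ≈ 0.3764

γ = L₀/L = 9.11/8.44 = 1.07938
β = √(1 − 1/γ²) = 0.3764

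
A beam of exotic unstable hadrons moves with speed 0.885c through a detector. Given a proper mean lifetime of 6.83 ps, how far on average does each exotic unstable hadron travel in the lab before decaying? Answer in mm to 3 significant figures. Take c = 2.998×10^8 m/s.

γ = 1/√(1 − 0.885²) = 2.1478
Dilated lifetime: Δt = γτ₀ = 2.1478 × 6.83 ps = 14.670 ps
d = vΔt = 0.885c × 14.670 ps = 2.6532×10^8 m/s × 1.4670×10^-11 s = 3.89 mm

d ≈ 3.89 mm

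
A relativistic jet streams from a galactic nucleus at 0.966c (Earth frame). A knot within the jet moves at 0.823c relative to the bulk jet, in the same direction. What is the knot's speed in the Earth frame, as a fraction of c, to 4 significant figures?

u ≈ 0.9966c

Relativistic velocity addition: u = (u' + v)/(1 + u'v/c²)
= (0.823 + 0.966)/(1 + 0.823×0.966) = 1.789/1.79502 = 0.9966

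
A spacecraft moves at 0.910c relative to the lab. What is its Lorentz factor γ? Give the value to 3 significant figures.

γ = 1/√(1 − β²) = 1/√(1 − 0.910²) = 1/√(0.17190) = 2.41

γ ≈ 2.41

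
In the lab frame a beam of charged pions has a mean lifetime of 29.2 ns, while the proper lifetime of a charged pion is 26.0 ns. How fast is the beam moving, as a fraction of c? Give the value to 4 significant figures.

γ = Δt/τ₀ = 29.2/26.0 = 1.12308
β = √(1 − 1/γ²) = √(1 − 1/1.12308²) = 0.4552

β ≈ 0.4552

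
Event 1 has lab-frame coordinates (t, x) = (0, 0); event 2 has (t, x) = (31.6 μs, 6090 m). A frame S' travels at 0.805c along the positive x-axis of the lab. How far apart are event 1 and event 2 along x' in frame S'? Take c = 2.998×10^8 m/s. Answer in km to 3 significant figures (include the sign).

γ = 1/√(1 − 0.805²) = 1.6856
Δx' = γ(Δx − vΔt) = 1.6856 × (6090 m − 0.805×(2.998×10^8 m/s)×31.6×10^-6 s)
= 1.6856 × (-1536.3 m) = -2.59 km

Δx' ≈ -2.59 km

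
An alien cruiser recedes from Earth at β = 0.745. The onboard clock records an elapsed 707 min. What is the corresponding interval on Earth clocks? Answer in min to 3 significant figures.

Δt ≈ 1060 min

γ = 1/√(1 − 0.745²) = 1.4991
Time dilation: Δt = γτ₀ = 1.4991 × 707 min = 1060 min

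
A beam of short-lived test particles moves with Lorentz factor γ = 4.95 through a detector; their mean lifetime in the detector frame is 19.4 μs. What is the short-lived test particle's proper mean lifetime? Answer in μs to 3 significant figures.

τ₀ ≈ 3.92 μs

γ = 4.95 (given)
Proper time: τ₀ = Δt/γ = 19.4/4.95 = 3.92 μs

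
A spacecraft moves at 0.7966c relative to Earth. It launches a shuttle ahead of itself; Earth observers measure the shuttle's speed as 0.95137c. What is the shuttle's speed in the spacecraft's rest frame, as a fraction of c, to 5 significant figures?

u' ≈ 0.63918c

Inverse velocity addition: u' = (u − v)/(1 − uv/c²)
= (0.95137 − 0.7966)/(1 − 0.95137×0.7966) = 0.15477/0.2421387 = 0.63918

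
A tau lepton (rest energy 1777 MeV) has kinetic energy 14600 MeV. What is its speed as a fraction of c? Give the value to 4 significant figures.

β ≈ 0.9941

γ = 1 + K/(m₀c²) = 1 + 14600/1777 = 9.21609
β = √(1 − 1/γ²) = 0.9941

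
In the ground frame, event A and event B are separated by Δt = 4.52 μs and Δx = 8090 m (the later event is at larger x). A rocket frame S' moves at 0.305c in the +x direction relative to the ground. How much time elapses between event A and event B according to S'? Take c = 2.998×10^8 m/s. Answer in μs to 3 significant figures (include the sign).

γ = 1/√(1 − 0.305²) = 1.0500
Δt' = γ(Δt − vΔx/c²) = 1.0500 × (4.52 μs − 0.305×8090 m / (2.998×10^8 m/s))
= 1.0500 × (-3.7103 μs) = -3.90 μs

Δt' ≈ -3.90 μs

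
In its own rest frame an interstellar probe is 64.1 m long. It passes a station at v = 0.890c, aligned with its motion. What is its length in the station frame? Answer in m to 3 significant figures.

γ = 1/√(1 − 0.890²) = 2.1932
Length contraction: L = L₀/γ = 64.1/2.1932 = 29.2 m

L ≈ 29.2 m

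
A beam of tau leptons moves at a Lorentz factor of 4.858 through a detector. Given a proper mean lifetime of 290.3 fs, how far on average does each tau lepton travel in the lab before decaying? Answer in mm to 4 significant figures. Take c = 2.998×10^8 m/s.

d ≈ 0.4137 mm

β = √(1 − 1/γ²) = √(1 − 1/4.858²) = 0.978584
Dilated lifetime: Δt = γτ₀ = 4.858 × 290.3 fs = 1410.28 fs
d = vΔt = 0.978584c × 1410.28 fs = 2.93380×10^8 m/s × 1.41028×10^-12 s = 0.4137 mm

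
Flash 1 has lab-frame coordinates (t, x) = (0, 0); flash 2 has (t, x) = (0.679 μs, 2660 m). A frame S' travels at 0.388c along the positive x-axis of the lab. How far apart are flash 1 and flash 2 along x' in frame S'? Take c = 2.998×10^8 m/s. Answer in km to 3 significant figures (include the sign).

Δx' ≈ 2.80 km

γ = 1/√(1 − 0.388²) = 1.0850
Δx' = γ(Δx − vΔt) = 1.0850 × (2660 m − 0.388×(2.998×10^8 m/s)×0.679×10^-6 s)
= 1.0850 × (2581.0 m) = 2.80 km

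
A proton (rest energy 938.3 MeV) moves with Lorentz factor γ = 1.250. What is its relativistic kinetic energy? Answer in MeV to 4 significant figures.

γ = 1.250 (given)
K = (γ − 1)m₀c² = (1.250 − 1) × 938.3 MeV = 0.250000 × 938.3 MeV = 234.6 MeV

K ≈ 234.6 MeV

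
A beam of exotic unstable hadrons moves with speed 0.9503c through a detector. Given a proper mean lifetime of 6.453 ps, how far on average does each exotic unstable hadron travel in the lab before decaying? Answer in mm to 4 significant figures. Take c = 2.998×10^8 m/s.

d ≈ 5.905 mm

γ = 1/√(1 − 0.9503²) = 3.21197
Dilated lifetime: Δt = γτ₀ = 3.21197 × 6.453 ps = 20.7268 ps
d = vΔt = 0.9503c × 20.7268 ps = 2.84900×10^8 m/s × 2.07268×10^-11 s = 5.905 mm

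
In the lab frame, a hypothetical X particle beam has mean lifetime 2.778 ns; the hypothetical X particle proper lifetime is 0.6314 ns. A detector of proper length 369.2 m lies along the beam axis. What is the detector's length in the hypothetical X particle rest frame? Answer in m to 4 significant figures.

L ≈ 83.91 m

Time dilation ⇒ γ = Δt/τ₀ = 2.778/0.6314 = 4.39975
Length contraction: L = L₀/γ = 369.2/4.39975 = 83.91 m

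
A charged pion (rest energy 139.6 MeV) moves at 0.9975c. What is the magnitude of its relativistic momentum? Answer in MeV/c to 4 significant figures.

p ≈ 1971 MeV/c

γ = 1/√(1 − 0.9975²) = 14.1510
p = γβm₀c = 14.1510 × 0.9975 × 139.6 MeV/c = 1971 MeV/c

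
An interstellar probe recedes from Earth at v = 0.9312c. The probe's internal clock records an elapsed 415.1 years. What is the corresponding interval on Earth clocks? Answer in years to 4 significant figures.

γ = 1/√(1 − 0.9312²) = 2.74342
Time dilation: Δt = γτ₀ = 2.74342 × 415.1 years = 1139 years

Δt ≈ 1139 years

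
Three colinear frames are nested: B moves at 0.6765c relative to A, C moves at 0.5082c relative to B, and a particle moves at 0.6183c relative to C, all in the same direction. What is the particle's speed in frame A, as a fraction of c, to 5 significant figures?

Compose boost 2: (0.5082 + 0.6765)/(1 + 0.5082×0.6765) = 1.1847/1.343797 = 0.8816062
Compose boost 3: (0.6183 + 0.8816062)/(1 + 0.6183×0.8816062) = 1.499906/1.545097 = 0.97075

u ≈ 0.97075c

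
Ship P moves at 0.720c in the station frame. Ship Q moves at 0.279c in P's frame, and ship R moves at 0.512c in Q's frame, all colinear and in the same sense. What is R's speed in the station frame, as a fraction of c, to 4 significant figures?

u ≈ 0.9425c

Compose boost 2: (0.279 + 0.720)/(1 + 0.279×0.720) = 0.9990/1.20088 = 0.831890
Compose boost 3: (0.512 + 0.831890)/(1 + 0.512×0.831890) = 1.34389/1.42593 = 0.9425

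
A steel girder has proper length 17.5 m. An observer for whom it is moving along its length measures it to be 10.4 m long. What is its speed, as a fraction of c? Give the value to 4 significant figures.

β ≈ 0.8043

γ = L₀/L = 17.5/10.4 = 1.68269
β = √(1 − 1/γ²) = 0.8043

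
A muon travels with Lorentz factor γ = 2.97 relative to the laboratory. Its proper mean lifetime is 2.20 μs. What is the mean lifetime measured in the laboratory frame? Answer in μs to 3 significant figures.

Δt ≈ 6.53 μs

γ = 2.97 (given)
Time dilation: Δt = γτ₀ = 2.97 × 2.20 μs = 6.53 μs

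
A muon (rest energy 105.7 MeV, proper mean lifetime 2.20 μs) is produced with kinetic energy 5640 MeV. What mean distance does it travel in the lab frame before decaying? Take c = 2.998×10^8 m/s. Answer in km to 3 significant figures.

γ = 1 + K/(m₀c²) = 1 + 5640/105.7 = 54.359
β = √(1 − 1/γ²) = 0.99983
Dilated lifetime: γτ₀ = 54.359 × 2.20 μs = 119.59 μs
d = βc·γτ₀ = 0.99983 × (2.998×10^8 m/s) × 0.00011959 s = 35.8 km

d ≈ 35.8 km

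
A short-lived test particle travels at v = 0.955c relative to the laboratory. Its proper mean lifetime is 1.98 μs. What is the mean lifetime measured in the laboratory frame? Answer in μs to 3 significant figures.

Δt ≈ 6.68 μs

γ = 1/√(1 − 0.955²) = 3.3715
Time dilation: Δt = γτ₀ = 3.3715 × 1.98 μs = 6.68 μs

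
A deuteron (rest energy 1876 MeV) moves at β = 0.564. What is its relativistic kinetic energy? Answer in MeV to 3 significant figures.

K ≈ 396 MeV

γ = 1/√(1 − 0.564²) = 1.2110
K = (γ − 1)m₀c² = (1.2110 − 1) × 1876 MeV = 0.21098 × 1876 MeV = 396 MeV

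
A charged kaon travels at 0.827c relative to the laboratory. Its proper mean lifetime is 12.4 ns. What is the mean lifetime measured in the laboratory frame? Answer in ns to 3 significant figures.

γ = 1/√(1 − 0.827²) = 1.7787
Time dilation: Δt = γτ₀ = 1.7787 × 12.4 ns = 22.1 ns

Δt ≈ 22.1 ns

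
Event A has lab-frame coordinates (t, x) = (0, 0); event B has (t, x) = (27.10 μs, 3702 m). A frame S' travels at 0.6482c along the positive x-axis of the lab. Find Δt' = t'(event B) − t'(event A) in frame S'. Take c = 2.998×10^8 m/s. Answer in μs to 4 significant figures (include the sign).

Δt' ≈ 25.08 μs

γ = 1/√(1 − 0.6482²) = 1.31325
Δt' = γ(Δt − vΔx/c²) = 1.31325 × (27.10 μs − 0.6482×3702 m / (2.998×10^8 m/s))
= 1.31325 × (19.0959 μs) = 25.08 μs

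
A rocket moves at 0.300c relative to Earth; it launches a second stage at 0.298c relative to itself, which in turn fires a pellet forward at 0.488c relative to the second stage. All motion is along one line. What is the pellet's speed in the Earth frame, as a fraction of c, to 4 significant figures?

u ≈ 0.8178c

Compose boost 2: (0.298 + 0.300)/(1 + 0.298×0.300) = 0.5980/1.08940 = 0.548926
Compose boost 3: (0.488 + 0.548926)/(1 + 0.488×0.548926) = 1.03693/1.26788 = 0.8178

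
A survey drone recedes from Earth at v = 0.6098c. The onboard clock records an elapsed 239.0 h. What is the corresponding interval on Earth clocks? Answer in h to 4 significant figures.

γ = 1/√(1 − 0.6098²) = 1.26174
Time dilation: Δt = γτ₀ = 1.26174 × 239.0 h = 301.6 h

Δt ≈ 301.6 h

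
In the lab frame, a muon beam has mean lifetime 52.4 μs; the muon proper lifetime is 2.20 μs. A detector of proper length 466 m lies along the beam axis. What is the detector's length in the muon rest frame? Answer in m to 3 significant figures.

Time dilation ⇒ γ = Δt/τ₀ = 52.4/2.20 = 23.818
Length contraction: L = L₀/γ = 466/23.818 = 19.6 m

L ≈ 19.6 m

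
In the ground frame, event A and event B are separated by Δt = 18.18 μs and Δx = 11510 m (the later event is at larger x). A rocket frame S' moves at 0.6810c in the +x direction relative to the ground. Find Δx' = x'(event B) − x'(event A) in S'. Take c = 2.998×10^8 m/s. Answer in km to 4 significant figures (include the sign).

Δx' ≈ 10.65 km

γ = 1/√(1 − 0.6810²) = 1.36559
Δx' = γ(Δx − vΔt) = 1.36559 × (11510 m − 0.6810×(2.998×10^8 m/s)×18.18×10^-6 s)
= 1.36559 × (7798.30 m) = 10.65 km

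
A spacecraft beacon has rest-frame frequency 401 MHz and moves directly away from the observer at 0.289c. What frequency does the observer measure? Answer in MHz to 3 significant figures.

f_obs ≈ 298 MHz

Relativistic Doppler: f_obs = f_src √((1−β)/(1+β))
= 401 × √(0.71100/1.2890) = 401 × 0.74269 = 298 MHz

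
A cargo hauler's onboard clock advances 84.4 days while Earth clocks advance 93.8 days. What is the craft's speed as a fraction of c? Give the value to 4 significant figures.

γ = Δt/τ₀ = 93.8/84.4 = 1.11137
β = √(1 − 1/γ²) = √(1 − 1/1.11137²) = 0.4363

β ≈ 0.4363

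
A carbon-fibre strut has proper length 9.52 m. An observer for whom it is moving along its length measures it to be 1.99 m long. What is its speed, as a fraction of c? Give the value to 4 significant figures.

γ = L₀/L = 9.52/1.99 = 4.78392
β = √(1 − 1/γ²) = 0.9779

β ≈ 0.9779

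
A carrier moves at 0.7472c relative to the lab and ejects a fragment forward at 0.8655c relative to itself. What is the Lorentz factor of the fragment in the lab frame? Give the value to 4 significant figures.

u_lab = (0.8655 + 0.7472)/(1 + 0.8655×0.7472) = 1.6127/1.646702 = 0.9793517
γ = 1/√(1 − 0.9793517²) = 4.946

γ ≈ 4.946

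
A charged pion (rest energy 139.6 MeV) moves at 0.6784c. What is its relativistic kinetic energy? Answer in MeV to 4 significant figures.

K ≈ 50.41 MeV

γ = 1/√(1 − 0.6784²) = 1.36111
K = (γ − 1)m₀c² = (1.36111 − 1) × 139.6 MeV = 0.361113 × 139.6 MeV = 50.41 MeV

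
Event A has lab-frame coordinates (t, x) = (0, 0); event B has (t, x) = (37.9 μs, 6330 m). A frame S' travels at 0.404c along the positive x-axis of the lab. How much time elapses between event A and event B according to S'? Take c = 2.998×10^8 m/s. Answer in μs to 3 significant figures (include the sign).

γ = 1/√(1 − 0.404²) = 1.0932
Δt' = γ(Δt − vΔx/c²) = 1.0932 × (37.9 μs − 0.404×6330 m / (2.998×10^8 m/s))
= 1.0932 × (29.370 μs) = 32.1 μs

Δt' ≈ 32.1 μs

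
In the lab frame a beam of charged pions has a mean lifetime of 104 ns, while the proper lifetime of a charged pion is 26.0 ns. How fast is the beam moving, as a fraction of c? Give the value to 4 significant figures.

γ = Δt/τ₀ = 104/26.0 = 4.00000
β = √(1 − 1/γ²) = √(1 − 1/4.00000²) = 0.9682

β ≈ 0.9682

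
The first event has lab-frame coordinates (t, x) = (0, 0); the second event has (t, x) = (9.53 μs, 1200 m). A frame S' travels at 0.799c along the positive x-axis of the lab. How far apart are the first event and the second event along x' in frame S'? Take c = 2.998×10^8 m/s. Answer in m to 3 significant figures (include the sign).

Δx' ≈ -1800 m

γ = 1/√(1 − 0.799²) = 1.6630
Δx' = γ(Δx − vΔt) = 1.6630 × (1200 m − 0.799×(2.998×10^8 m/s)×9.53×10^-6 s)
= 1.6630 × (-1082.8 m) = -1800 m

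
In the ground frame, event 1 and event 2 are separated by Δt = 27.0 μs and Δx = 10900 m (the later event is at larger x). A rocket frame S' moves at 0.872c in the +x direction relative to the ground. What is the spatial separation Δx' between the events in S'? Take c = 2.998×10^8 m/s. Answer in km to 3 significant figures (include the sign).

Δx' ≈ 7.85 km

γ = 1/√(1 − 0.872²) = 2.0429
Δx' = γ(Δx − vΔt) = 2.0429 × (10900 m − 0.872×(2.998×10^8 m/s)×27.0×10^-6 s)
= 2.0429 × (3841.5 m) = 7.85 km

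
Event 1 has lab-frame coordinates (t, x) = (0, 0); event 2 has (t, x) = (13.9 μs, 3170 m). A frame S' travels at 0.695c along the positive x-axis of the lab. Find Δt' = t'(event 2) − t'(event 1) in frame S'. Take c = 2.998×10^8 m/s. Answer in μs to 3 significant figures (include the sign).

γ = 1/√(1 − 0.695²) = 1.3908
Δt' = γ(Δt − vΔx/c²) = 1.3908 × (13.9 μs − 0.695×3170 m / (2.998×10^8 m/s))
= 1.3908 × (6.5513 μs) = 9.11 μs

Δt' ≈ 9.11 μs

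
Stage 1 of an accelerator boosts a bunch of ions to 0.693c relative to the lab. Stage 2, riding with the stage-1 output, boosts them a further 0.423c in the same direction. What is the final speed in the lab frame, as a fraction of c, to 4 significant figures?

Compose boost 2: (0.423 + 0.693)/(1 + 0.423×0.693) = 1.116/1.29314 = 0.8630

u ≈ 0.8630c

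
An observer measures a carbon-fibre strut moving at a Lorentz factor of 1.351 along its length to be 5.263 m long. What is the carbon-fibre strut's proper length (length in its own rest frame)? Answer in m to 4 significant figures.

L₀ ≈ 7.110 m

γ = 1.351 (given)
L₀ = γL = 1.351 × 5.263 = 7.110 m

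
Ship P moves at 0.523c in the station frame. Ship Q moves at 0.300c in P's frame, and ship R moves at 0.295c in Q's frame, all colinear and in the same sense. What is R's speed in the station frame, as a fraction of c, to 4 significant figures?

Compose boost 2: (0.300 + 0.523)/(1 + 0.300×0.523) = 0.8230/1.15690 = 0.711384
Compose boost 3: (0.295 + 0.711384)/(1 + 0.295×0.711384) = 1.00638/1.20986 = 0.8318

u ≈ 0.8318c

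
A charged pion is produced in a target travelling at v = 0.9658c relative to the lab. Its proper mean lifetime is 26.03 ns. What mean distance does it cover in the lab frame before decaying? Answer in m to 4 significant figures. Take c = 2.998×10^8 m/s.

d ≈ 29.07 m

γ = 1/√(1 − 0.9658²) = 3.85671
Dilated lifetime: Δt = γτ₀ = 3.85671 × 26.03 ns = 100.390 ns
d = vΔt = 0.9658c × 100.390 ns = 2.89547×10^8 m/s × 1.00390×10^-7 s = 29.07 m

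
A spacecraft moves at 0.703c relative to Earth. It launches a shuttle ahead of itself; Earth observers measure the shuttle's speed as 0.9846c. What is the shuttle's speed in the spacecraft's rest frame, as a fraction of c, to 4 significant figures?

u' ≈ 0.9148c

Inverse velocity addition: u' = (u − v)/(1 − uv/c²)
= (0.9846 − 0.703)/(1 − 0.9846×0.703) = 0.2816/0.307826 = 0.9148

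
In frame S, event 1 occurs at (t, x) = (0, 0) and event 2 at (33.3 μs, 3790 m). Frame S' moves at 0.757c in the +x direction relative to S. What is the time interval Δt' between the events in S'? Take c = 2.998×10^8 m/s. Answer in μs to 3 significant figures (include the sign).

Δt' ≈ 36.3 μs

γ = 1/√(1 − 0.757²) = 1.5304
Δt' = γ(Δt − vΔx/c²) = 1.5304 × (33.3 μs − 0.757×3790 m / (2.998×10^8 m/s))
= 1.5304 × (23.730 μs) = 36.3 μs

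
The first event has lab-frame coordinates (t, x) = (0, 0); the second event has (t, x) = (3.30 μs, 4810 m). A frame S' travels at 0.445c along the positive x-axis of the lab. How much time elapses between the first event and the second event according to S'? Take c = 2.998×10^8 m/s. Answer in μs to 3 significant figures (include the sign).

Δt' ≈ -4.29 μs

γ = 1/√(1 − 0.445²) = 1.1167
Δt' = γ(Δt − vΔx/c²) = 1.1167 × (3.30 μs − 0.445×4810 m / (2.998×10^8 m/s))
= 1.1167 × (-3.8396 μs) = -4.29 μs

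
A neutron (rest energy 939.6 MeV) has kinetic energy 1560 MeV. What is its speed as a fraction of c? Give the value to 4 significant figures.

β ≈ 0.9267

γ = 1 + K/(m₀c²) = 1 + 1560/939.6 = 2.66028
β = √(1 − 1/γ²) = 0.9267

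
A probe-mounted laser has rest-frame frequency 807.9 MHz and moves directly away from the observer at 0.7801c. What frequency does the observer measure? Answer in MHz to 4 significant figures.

f_obs ≈ 284.0 MHz

Relativistic Doppler: f_obs = f_src √((1−β)/(1+β))
= 807.9 × √(0.219900/1.78010) = 807.9 × 0.351472 = 284.0 MHz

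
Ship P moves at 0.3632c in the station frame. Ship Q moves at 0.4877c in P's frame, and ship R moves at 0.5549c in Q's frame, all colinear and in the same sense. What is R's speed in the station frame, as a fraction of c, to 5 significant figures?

Compose boost 2: (0.4877 + 0.3632)/(1 + 0.4877×0.3632) = 0.85090/1.177133 = 0.7228582
Compose boost 3: (0.5549 + 0.7228582)/(1 + 0.5549×0.7228582) = 1.277758/1.401114 = 0.91196

u ≈ 0.91196c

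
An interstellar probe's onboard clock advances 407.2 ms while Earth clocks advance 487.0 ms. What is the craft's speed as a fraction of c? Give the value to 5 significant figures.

β ≈ 0.54852

γ = Δt/τ₀ = 487.0/407.2 = 1.195972
β = √(1 − 1/γ²) = √(1 − 1/1.195972²) = 0.54852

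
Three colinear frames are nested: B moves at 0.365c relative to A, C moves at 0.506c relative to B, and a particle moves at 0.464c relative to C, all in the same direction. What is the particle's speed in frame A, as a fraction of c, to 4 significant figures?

Compose boost 2: (0.506 + 0.365)/(1 + 0.506×0.365) = 0.8710/1.18469 = 0.735213
Compose boost 3: (0.464 + 0.735213)/(1 + 0.464×0.735213) = 1.19921/1.34114 = 0.8942

u ≈ 0.8942c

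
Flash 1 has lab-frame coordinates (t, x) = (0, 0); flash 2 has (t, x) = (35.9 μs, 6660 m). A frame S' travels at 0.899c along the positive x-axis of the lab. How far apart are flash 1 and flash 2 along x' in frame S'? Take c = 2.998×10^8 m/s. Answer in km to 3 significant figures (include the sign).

γ = 1/√(1 − 0.899²) = 2.2834
Δx' = γ(Δx − vΔt) = 2.2834 × (6660 m − 0.899×(2.998×10^8 m/s)×35.9×10^-6 s)
= 2.2834 × (-3015.8 m) = -6.89 km

Δx' ≈ -6.89 km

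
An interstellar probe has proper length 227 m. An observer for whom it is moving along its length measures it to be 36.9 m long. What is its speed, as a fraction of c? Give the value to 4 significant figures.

γ = L₀/L = 227/36.9 = 6.15176
β = √(1 − 1/γ²) = 0.9867

β ≈ 0.9867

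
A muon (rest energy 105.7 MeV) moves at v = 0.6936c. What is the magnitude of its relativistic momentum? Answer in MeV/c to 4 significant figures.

p ≈ 101.8 MeV/c

γ = 1/√(1 − 0.6936²) = 1.38819
p = γβm₀c = 1.38819 × 0.6936 × 105.7 MeV/c = 101.8 MeV/c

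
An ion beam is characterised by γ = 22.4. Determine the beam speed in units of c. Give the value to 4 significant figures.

β ≈ 0.9990

β = √(1 − 1/γ²) = √(1 − 1/22.4²) = √(0.998007) = 0.9990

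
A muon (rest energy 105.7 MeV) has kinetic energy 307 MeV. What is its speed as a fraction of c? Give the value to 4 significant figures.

γ = 1 + K/(m₀c²) = 1 + 307/105.7 = 3.90445
β = √(1 − 1/γ²) = 0.9666

β ≈ 0.9666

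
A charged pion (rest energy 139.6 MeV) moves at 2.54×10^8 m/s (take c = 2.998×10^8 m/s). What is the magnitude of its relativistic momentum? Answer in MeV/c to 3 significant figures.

β = v/c = 2.54×10^8 / 2.998×10^8 = 0.84723
γ = 1/√(1 − 0.84723²) = 1.8824
p = γβm₀c = 1.8824 × 0.84723 × 139.6 MeV/c = 223 MeV/c

p ≈ 223 MeV/c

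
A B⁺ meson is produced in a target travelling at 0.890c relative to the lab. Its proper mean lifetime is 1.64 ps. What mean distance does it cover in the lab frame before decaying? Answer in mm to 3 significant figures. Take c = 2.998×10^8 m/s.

d ≈ 0.960 mm

γ = 1/√(1 − 0.890²) = 2.1932
Dilated lifetime: Δt = γτ₀ = 2.1932 × 1.64 ps = 3.5968 ps
d = vΔt = 0.890c × 3.5968 ps = 2.6682×10^8 m/s × 3.5968×10^-12 s = 0.960 mm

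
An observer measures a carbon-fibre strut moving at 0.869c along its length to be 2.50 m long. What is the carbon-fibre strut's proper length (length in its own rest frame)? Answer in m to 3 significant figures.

γ = 1/√(1 − 0.869²) = 2.0210
L₀ = γL = 2.0210 × 2.50 = 5.05 m

L₀ ≈ 5.05 m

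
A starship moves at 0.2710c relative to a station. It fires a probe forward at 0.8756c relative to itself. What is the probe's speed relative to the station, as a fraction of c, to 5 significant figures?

u ≈ 0.92670c

Relativistic velocity addition: u = (u' + v)/(1 + u'v/c²)
= (0.8756 + 0.2710)/(1 + 0.8756×0.2710) = 1.1466/1.237288 = 0.92670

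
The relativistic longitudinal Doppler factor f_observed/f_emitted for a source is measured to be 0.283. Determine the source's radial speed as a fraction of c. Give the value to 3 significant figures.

f_obs/f_src = √((1−β)/(1+β)) = 0.283  ⇒  (1−β)/(1+β) = 0.080089
β = |1 − D²|/(1 + D²) = |1 − 0.080089|/(1 + 0.080089) = 0.852

β ≈ 0.852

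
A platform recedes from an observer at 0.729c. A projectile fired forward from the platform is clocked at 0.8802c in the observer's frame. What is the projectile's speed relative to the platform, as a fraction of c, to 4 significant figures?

Inverse velocity addition: u' = (u − v)/(1 − uv/c²)
= (0.8802 − 0.729)/(1 − 0.8802×0.729) = 0.1512/0.358334 = 0.4220

u' ≈ 0.4220c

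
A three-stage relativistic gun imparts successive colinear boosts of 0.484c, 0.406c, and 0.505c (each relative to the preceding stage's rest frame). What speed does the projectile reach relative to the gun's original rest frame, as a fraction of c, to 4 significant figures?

u ≈ 0.9078c

Compose boost 2: (0.406 + 0.484)/(1 + 0.406×0.484) = 0.8900/1.19650 = 0.743834
Compose boost 3: (0.505 + 0.743834)/(1 + 0.505×0.743834) = 1.24883/1.37564 = 0.9078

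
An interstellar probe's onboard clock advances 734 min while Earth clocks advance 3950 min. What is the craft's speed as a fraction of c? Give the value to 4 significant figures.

γ = Δt/τ₀ = 3950/734 = 5.38147
β = √(1 − 1/γ²) = √(1 − 1/5.38147²) = 0.9826

β ≈ 0.9826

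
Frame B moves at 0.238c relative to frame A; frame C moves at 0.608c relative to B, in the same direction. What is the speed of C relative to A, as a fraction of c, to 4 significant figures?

Compose boost 2: (0.608 + 0.238)/(1 + 0.608×0.238) = 0.8460/1.14470 = 0.7391

u ≈ 0.7391c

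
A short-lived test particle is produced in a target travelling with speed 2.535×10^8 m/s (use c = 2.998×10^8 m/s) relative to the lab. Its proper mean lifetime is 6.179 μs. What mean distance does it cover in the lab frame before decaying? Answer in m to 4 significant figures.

β = v/c = 2.535×10^8 / 2.998×10^8 = 0.845564
γ = 1/√(1 − 0.845564²) = 1.87310
Dilated lifetime: Δt = γτ₀ = 1.87310 × 6.179 μs = 11.5739 μs
d = vΔt = 0.845564c × 11.5739 μs = 2.53500×10^8 m/s × 1.15739×10^-5 s = 2934 m

d ≈ 2934 m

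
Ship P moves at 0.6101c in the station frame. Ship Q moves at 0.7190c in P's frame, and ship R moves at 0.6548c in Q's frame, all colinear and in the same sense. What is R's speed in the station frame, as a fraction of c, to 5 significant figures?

u ≈ 0.98362c

Compose boost 2: (0.7190 + 0.6101)/(1 + 0.7190×0.6101) = 1.3291/1.438662 = 0.9238446
Compose boost 3: (0.6548 + 0.9238446)/(1 + 0.6548×0.9238446) = 1.578645/1.604933 = 0.98362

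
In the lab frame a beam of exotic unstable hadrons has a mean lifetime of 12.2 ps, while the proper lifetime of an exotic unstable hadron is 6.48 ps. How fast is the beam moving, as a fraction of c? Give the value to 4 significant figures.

β ≈ 0.8473

γ = Δt/τ₀ = 12.2/6.48 = 1.88272
β = √(1 − 1/γ²) = √(1 − 1/1.88272²) = 0.8473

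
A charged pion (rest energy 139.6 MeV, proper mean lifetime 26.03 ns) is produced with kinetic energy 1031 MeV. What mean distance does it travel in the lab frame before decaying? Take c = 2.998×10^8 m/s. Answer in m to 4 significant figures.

γ = 1 + K/(m₀c²) = 1 + 1031/139.6 = 8.38539
β = √(1 − 1/γ²) = 0.992864
Dilated lifetime: γτ₀ = 8.38539 × 26.03 ns = 218.272 ns
d = βc·γτ₀ = 0.992864 × (2.998×10^8 m/s) × 2.18272×10^-7 s = 64.97 m

d ≈ 64.97 m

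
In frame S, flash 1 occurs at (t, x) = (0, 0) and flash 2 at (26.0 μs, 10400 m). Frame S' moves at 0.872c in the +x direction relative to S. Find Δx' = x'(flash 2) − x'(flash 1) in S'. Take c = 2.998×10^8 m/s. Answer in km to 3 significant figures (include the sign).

γ = 1/√(1 − 0.872²) = 2.0429
Δx' = γ(Δx − vΔt) = 2.0429 × (10400 m − 0.872×(2.998×10^8 m/s)×26.0×10^-6 s)
= 2.0429 × (3602.9 m) = 7.36 km

Δx' ≈ 7.36 km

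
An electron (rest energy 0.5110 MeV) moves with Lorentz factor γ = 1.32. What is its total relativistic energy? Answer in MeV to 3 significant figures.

E ≈ 0.675 MeV

γ = 1.32 (given)
E = γm₀c² = 1.32 × 0.5110 MeV = 0.675 MeV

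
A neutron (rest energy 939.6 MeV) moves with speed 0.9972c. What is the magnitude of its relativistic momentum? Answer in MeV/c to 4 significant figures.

γ = 1/√(1 − 0.9972²) = 13.3724
p = γβm₀c = 13.3724 × 0.9972 × 939.6 MeV/c = 12530 MeV/c

p ≈ 12530 MeV/c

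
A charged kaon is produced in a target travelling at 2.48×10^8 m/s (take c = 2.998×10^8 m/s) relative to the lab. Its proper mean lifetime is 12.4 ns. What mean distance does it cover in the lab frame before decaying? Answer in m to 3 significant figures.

β = v/c = 2.48×10^8 / 2.998×10^8 = 0.82722
γ = 1/√(1 − 0.82722²) = 1.7797
Dilated lifetime: Δt = γτ₀ = 1.7797 × 12.4 ns = 22.069 ns
d = vΔt = 0.82722c × 22.069 ns = 2.4800×10^8 m/s × 2.2069×10^-8 s = 5.47 m

d ≈ 5.47 m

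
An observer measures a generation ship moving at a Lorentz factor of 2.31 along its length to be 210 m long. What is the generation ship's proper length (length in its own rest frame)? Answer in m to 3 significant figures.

L₀ ≈ 485 m

γ = 2.31 (given)
L₀ = γL = 2.31 × 210 = 485 m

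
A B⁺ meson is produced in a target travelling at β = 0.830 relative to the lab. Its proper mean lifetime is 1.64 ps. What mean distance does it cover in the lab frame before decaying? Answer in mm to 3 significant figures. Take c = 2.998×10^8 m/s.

γ = 1/√(1 − 0.830²) = 1.7929
Dilated lifetime: Δt = γτ₀ = 1.7929 × 1.64 ps = 2.9403 ps
d = vΔt = 0.830c × 2.9403 ps = 2.4883×10^8 m/s × 2.9403×10^-12 s = 0.732 mm

d ≈ 0.732 mm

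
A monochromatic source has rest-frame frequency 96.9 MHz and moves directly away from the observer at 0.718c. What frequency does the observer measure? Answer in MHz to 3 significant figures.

f_obs ≈ 39.3 MHz

Relativistic Doppler: f_obs = f_src √((1−β)/(1+β))
= 96.9 × √(0.28200/1.7180) = 96.9 × 0.40515 = 39.3 MHz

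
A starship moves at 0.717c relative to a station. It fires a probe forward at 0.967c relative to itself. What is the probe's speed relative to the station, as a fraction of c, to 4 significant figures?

u ≈ 0.9945c

Relativistic velocity addition: u = (u' + v)/(1 + u'v/c²)
= (0.967 + 0.717)/(1 + 0.967×0.717) = 1.684/1.69334 = 0.9945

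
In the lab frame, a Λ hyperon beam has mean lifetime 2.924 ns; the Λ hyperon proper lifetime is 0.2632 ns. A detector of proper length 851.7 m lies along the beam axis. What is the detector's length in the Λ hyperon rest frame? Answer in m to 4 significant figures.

L ≈ 76.66 m

Time dilation ⇒ γ = Δt/τ₀ = 2.924/0.2632 = 11.1094
Length contraction: L = L₀/γ = 851.7/11.1094 = 76.66 m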